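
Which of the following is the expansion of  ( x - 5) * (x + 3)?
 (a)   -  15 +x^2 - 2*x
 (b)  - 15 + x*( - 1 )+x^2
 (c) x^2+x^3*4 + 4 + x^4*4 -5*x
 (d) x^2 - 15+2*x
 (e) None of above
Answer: a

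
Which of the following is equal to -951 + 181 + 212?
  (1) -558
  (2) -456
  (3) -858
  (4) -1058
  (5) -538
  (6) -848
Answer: 1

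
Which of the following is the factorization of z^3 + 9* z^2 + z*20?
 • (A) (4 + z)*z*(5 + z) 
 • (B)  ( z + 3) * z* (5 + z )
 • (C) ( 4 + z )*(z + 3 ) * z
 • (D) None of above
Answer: A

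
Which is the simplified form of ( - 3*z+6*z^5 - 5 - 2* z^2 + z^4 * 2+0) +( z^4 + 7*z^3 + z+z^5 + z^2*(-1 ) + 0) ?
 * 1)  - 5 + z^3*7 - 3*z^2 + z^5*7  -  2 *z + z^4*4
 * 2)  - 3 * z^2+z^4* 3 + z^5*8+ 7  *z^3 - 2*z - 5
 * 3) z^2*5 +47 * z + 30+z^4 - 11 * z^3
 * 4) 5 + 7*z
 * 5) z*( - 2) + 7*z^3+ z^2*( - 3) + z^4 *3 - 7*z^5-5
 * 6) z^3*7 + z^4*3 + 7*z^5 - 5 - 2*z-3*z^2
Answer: 6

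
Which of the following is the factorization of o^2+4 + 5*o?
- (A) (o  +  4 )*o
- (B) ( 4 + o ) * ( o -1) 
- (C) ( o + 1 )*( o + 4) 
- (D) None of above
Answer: C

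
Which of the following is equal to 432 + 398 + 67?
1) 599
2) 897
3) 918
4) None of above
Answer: 2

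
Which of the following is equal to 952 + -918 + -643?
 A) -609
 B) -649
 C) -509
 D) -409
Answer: A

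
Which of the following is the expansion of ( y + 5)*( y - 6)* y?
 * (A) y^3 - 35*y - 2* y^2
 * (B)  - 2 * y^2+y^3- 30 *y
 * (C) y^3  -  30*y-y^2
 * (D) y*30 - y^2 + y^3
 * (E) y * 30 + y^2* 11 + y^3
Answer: C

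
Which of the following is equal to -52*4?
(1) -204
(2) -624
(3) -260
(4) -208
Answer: 4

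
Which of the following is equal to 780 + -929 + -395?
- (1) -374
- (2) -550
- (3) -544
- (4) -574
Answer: 3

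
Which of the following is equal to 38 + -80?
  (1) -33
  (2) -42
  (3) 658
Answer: 2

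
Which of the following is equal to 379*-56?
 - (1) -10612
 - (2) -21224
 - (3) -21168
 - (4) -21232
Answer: 2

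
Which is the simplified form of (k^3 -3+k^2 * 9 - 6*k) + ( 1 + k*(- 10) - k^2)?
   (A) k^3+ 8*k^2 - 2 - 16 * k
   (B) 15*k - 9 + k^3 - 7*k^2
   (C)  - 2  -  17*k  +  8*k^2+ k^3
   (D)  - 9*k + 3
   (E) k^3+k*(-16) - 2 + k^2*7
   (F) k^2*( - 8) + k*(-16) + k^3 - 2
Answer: A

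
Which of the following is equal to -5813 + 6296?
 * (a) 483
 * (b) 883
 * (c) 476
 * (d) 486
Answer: a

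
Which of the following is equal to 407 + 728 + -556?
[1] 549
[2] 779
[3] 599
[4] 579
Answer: 4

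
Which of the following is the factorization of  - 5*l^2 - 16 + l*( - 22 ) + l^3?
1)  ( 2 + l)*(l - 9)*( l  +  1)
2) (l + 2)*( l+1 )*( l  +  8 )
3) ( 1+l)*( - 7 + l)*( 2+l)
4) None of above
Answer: 4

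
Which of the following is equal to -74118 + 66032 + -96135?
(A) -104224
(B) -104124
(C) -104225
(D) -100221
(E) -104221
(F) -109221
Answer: E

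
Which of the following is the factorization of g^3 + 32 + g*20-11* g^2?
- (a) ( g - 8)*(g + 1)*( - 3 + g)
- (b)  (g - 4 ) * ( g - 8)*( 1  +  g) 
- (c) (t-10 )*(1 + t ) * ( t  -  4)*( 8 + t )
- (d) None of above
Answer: b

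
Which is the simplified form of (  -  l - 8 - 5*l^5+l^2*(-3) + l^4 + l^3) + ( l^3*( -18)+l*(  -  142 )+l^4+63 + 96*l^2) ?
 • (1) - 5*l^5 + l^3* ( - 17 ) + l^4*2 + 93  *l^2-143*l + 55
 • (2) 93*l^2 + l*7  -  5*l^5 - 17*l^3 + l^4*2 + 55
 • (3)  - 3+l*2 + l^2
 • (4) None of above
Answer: 1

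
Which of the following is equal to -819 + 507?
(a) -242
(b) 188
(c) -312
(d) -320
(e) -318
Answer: c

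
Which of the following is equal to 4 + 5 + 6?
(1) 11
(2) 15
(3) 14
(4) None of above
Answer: 2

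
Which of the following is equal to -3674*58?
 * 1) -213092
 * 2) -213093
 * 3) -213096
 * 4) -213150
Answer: 1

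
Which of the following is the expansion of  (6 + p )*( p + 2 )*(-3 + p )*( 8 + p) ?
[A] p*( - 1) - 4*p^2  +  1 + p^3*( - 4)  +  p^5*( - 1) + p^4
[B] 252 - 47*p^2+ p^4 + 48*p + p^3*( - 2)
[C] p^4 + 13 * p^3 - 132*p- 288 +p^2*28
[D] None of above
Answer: C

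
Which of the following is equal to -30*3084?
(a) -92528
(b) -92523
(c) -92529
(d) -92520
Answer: d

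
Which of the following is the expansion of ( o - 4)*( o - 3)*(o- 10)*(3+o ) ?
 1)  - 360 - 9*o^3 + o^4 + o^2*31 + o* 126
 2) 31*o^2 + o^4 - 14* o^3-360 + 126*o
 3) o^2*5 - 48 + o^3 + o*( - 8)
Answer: 2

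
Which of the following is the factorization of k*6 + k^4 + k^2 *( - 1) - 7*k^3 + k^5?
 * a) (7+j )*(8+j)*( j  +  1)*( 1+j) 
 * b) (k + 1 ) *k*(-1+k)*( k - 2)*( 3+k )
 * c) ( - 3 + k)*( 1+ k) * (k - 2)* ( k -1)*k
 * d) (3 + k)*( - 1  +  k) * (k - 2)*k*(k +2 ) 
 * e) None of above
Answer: b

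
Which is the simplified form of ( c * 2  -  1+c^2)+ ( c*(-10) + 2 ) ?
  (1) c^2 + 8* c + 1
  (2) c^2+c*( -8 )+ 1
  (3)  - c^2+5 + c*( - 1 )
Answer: 2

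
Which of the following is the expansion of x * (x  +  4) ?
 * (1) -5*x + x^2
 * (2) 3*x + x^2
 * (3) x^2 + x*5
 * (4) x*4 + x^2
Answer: 4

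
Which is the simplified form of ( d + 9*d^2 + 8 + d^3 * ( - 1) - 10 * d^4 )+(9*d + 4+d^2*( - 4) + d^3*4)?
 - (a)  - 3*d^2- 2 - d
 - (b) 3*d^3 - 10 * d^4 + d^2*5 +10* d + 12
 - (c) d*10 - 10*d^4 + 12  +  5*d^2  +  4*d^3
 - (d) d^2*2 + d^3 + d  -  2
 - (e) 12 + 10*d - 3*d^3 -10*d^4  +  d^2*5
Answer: b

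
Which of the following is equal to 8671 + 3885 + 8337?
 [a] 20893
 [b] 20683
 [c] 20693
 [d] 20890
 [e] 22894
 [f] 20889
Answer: a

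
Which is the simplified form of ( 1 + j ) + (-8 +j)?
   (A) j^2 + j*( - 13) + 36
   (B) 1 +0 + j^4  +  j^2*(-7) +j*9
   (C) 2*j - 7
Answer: C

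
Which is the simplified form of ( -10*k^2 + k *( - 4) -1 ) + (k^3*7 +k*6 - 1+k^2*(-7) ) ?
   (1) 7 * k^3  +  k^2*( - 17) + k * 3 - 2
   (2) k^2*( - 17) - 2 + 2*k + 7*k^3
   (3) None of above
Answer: 2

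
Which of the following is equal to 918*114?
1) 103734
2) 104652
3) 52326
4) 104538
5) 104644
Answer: 2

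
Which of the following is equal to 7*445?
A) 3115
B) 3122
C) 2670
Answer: A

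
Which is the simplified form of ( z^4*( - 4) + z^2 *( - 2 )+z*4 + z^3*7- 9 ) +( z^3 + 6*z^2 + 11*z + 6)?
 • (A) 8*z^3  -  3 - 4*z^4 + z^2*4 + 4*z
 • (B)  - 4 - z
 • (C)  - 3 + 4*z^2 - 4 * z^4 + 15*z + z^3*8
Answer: C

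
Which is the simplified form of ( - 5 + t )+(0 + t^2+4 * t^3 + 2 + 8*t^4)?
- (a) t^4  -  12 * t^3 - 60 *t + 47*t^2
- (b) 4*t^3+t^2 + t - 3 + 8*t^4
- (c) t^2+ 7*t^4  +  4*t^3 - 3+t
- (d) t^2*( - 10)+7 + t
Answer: b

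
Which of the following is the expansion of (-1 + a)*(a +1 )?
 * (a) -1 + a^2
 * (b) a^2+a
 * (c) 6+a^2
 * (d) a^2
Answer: a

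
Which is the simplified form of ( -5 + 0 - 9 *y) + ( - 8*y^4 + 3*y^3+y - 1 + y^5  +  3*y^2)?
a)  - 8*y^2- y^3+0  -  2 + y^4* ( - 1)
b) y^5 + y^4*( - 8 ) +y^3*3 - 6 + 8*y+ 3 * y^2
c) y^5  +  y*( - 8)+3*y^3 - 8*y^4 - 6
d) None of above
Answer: d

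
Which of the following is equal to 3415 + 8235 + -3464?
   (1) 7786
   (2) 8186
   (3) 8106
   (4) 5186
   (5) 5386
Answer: 2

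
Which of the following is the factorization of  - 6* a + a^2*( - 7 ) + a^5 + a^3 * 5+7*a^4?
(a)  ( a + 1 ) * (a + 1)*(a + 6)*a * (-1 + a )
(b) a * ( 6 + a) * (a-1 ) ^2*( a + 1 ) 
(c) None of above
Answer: a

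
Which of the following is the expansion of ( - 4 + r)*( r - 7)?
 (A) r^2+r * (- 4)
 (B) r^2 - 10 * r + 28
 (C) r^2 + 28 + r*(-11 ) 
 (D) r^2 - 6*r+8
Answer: C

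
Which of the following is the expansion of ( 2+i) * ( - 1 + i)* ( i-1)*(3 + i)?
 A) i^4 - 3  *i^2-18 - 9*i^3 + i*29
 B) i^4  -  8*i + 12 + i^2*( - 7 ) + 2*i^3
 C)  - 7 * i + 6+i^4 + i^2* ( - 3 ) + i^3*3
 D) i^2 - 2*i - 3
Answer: C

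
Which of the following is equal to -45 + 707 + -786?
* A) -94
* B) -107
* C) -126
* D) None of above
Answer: D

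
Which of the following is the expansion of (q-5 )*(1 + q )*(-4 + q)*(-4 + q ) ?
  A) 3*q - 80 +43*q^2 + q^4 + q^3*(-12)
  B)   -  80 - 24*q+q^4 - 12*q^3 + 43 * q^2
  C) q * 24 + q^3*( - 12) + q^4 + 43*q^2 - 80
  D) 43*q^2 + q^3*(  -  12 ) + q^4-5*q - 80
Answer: B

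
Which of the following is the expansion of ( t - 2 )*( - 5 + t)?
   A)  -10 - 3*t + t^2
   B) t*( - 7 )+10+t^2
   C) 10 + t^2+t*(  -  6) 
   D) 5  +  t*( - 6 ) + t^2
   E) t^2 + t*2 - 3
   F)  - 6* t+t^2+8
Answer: B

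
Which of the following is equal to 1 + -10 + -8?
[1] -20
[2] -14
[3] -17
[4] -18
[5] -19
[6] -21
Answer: 3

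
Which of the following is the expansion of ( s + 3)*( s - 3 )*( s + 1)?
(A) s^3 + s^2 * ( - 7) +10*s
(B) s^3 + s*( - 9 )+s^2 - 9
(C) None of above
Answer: B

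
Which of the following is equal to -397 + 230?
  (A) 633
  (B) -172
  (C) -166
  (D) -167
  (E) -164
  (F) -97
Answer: D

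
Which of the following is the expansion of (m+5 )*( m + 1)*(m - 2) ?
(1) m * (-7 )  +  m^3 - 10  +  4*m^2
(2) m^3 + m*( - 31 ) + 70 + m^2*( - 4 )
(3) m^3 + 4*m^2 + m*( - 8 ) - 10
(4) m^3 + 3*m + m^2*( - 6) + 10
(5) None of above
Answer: 1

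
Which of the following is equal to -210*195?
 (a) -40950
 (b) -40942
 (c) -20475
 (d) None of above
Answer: a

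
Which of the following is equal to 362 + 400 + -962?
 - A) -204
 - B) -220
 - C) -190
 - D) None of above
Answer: D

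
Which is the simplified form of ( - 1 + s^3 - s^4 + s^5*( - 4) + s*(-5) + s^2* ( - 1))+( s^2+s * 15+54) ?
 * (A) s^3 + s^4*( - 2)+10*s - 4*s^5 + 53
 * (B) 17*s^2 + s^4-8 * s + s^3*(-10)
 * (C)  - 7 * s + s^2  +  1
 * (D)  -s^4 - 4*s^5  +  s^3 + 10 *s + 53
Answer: D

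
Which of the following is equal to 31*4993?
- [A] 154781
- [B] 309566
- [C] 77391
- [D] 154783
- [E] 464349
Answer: D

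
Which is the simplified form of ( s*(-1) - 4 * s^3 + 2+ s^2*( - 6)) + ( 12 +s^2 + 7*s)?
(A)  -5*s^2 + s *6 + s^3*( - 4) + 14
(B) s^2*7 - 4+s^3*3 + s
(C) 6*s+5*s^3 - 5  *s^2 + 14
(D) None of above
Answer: A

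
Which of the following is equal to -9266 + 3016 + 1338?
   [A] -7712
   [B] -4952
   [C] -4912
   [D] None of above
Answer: C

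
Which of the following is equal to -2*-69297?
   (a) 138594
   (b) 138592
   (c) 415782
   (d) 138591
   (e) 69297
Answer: a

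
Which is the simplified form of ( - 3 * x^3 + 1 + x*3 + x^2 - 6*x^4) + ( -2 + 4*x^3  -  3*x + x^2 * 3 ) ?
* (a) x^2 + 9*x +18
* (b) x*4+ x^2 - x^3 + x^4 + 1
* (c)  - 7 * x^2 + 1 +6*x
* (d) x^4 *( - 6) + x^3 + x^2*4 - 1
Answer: d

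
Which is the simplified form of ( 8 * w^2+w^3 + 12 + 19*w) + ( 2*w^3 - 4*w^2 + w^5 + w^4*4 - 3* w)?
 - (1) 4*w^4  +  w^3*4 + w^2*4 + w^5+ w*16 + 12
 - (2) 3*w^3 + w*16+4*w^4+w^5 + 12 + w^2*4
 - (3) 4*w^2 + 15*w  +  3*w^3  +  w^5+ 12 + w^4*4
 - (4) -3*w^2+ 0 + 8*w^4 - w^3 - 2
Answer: 2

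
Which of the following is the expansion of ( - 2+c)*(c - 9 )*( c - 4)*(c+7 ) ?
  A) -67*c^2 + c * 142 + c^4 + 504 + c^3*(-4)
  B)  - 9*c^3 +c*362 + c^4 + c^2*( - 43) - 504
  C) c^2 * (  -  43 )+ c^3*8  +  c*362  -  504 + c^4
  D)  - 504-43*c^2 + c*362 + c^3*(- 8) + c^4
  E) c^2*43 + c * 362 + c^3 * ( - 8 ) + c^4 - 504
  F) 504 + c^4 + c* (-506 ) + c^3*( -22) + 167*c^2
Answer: D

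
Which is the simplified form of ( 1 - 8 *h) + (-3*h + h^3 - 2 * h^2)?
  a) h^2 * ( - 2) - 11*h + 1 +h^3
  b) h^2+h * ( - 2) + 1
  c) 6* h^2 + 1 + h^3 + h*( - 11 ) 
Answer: a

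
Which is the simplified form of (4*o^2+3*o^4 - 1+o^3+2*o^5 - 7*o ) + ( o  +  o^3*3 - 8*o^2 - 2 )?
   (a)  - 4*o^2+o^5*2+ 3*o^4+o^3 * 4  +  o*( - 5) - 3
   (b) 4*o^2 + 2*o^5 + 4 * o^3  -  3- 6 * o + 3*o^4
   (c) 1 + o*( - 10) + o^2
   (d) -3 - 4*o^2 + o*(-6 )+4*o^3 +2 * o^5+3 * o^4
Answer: d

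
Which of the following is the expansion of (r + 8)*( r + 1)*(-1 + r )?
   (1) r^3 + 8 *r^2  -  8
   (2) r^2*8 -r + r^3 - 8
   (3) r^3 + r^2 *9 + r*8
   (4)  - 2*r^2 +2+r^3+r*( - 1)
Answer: 2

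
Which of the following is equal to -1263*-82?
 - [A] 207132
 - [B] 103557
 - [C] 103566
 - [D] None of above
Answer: C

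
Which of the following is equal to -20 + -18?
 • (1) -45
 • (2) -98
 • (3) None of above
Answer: 3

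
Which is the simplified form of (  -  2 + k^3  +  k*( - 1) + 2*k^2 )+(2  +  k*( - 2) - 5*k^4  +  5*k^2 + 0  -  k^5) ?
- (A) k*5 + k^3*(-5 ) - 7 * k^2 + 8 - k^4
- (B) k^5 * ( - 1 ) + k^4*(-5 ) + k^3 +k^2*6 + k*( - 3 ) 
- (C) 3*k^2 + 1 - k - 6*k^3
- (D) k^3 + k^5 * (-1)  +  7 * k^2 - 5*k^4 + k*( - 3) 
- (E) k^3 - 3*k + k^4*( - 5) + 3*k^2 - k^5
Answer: D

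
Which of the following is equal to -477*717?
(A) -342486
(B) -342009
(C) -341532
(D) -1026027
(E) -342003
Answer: B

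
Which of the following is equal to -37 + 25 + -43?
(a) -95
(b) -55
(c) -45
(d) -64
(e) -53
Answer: b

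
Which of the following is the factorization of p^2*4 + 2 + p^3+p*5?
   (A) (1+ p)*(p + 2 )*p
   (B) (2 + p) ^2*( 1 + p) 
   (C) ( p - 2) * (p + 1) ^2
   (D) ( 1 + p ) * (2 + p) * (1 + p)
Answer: D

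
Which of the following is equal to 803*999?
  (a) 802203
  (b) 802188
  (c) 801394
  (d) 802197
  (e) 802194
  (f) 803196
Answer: d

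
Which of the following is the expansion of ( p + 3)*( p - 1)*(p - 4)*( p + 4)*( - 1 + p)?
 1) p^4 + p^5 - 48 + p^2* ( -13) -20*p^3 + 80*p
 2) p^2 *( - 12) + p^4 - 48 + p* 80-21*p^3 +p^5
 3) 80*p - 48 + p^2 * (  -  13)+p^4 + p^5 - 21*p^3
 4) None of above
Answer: 3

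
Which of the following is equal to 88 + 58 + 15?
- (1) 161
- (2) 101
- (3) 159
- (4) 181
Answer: 1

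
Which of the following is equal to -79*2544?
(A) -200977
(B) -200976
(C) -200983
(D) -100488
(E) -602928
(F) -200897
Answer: B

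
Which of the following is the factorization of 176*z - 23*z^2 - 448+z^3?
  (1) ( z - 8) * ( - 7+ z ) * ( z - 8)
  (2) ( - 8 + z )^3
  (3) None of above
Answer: 1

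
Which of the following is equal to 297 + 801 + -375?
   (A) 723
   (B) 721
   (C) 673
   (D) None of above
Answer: A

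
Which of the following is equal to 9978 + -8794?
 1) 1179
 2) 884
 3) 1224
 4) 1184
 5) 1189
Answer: 4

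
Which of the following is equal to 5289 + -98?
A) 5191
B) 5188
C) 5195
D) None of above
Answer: A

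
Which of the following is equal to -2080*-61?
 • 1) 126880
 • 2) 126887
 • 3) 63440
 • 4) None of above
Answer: 1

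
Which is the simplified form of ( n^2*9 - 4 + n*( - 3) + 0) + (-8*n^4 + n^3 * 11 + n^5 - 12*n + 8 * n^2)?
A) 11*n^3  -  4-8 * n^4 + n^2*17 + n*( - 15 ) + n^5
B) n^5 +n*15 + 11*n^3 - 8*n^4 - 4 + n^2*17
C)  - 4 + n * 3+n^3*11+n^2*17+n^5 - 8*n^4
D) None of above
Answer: A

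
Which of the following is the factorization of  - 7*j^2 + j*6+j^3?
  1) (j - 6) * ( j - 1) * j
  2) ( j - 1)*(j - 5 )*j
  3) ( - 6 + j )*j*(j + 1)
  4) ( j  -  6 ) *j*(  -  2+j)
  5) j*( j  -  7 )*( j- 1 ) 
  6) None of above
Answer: 1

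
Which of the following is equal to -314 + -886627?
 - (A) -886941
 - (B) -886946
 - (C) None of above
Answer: A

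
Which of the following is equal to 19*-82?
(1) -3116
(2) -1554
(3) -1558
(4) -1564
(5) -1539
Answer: 3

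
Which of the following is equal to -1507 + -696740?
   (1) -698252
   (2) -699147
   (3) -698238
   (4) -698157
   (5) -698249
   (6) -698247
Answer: 6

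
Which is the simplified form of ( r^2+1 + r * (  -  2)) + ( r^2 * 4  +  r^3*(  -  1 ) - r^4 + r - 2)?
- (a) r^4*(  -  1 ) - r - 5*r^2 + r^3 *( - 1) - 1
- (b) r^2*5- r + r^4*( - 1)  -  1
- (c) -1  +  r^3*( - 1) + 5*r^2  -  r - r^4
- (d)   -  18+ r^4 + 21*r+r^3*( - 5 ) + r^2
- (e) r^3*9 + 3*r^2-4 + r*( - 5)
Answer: c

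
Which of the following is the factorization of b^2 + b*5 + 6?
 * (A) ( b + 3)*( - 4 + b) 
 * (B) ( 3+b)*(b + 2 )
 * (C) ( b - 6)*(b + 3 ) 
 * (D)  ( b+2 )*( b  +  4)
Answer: B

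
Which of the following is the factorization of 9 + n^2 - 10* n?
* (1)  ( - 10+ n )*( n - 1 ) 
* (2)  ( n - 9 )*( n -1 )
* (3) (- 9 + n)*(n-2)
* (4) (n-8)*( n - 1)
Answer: 2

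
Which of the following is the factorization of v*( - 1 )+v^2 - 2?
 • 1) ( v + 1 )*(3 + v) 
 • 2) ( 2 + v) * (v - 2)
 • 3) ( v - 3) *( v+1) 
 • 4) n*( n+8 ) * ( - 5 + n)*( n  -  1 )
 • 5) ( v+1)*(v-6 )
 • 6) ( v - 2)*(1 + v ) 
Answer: 6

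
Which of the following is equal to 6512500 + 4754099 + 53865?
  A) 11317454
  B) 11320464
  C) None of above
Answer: B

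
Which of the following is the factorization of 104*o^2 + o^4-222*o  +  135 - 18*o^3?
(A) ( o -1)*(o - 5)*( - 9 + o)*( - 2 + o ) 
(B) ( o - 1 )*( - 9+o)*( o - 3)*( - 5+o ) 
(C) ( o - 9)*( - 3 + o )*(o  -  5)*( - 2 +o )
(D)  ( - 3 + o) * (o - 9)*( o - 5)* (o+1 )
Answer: B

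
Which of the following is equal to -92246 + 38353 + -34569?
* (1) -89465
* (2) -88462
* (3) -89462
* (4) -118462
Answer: 2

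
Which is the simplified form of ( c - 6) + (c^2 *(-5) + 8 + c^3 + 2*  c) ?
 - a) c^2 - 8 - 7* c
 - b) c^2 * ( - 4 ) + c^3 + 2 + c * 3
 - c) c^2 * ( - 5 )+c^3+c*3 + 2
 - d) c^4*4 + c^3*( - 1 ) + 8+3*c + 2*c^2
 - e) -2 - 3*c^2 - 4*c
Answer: c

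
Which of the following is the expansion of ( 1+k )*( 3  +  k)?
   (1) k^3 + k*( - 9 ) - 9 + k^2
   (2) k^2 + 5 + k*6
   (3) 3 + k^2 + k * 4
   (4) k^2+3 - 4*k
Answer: 3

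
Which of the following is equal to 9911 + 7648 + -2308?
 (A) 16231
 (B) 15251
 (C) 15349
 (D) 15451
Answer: B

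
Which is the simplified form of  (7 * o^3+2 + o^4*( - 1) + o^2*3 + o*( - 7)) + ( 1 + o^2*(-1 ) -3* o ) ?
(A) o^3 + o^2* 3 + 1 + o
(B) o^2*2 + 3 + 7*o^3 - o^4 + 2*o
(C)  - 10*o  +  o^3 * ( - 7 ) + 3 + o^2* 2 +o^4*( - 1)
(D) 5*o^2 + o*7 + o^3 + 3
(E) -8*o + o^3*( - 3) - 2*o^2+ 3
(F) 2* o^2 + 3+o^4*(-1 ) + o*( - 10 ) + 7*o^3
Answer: F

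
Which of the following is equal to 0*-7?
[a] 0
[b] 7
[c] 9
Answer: a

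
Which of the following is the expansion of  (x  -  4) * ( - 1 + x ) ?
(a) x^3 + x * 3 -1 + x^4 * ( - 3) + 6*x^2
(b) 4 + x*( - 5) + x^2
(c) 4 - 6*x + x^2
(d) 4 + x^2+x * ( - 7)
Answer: b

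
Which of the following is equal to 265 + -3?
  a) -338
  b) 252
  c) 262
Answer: c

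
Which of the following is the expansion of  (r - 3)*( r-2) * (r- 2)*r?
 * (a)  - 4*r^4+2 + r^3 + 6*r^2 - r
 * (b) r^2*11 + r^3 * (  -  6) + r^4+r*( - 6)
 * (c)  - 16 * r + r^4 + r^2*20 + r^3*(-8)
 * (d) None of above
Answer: d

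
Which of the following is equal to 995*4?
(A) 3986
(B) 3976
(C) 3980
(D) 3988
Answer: C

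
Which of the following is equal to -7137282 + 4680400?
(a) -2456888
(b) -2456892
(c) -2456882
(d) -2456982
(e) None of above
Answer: c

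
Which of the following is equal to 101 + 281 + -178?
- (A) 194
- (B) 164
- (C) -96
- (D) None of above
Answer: D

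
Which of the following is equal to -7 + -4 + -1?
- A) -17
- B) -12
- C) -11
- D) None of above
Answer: B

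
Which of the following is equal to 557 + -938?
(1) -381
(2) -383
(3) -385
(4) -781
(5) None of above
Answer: 1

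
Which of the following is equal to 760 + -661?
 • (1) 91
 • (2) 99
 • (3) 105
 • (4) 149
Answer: 2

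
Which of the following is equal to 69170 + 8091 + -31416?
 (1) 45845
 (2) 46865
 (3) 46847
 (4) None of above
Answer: 1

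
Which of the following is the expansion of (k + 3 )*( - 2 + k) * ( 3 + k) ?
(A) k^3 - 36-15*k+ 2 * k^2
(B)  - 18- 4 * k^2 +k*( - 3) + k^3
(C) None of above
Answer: C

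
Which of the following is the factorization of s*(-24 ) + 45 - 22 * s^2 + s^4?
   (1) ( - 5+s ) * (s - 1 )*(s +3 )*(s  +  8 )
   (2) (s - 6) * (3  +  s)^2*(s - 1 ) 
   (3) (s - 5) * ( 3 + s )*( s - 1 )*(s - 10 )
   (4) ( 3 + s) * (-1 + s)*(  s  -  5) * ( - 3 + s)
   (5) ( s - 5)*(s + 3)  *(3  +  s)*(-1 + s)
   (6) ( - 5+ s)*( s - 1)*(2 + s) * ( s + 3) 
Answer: 5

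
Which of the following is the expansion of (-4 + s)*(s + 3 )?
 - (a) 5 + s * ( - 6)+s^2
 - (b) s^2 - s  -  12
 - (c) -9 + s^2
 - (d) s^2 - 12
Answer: b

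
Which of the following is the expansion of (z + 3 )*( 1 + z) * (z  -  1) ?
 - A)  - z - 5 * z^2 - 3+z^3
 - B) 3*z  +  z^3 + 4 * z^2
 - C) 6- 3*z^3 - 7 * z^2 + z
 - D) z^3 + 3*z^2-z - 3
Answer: D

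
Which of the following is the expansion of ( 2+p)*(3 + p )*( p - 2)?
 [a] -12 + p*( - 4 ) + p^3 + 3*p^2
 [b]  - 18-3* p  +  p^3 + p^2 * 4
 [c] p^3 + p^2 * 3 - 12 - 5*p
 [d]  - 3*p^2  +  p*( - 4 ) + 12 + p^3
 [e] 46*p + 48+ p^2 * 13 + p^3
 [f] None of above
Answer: a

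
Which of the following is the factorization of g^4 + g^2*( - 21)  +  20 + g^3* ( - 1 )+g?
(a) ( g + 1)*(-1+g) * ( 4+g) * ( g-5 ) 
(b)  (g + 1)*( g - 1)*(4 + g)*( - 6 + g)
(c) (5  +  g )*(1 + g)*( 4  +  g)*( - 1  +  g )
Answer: a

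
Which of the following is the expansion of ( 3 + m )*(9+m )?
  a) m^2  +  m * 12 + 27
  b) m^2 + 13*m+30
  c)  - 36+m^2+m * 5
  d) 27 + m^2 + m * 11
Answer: a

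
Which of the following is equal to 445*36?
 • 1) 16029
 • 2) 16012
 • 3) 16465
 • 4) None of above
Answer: 4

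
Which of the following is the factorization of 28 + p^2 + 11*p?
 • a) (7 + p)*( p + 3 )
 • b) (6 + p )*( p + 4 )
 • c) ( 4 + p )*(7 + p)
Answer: c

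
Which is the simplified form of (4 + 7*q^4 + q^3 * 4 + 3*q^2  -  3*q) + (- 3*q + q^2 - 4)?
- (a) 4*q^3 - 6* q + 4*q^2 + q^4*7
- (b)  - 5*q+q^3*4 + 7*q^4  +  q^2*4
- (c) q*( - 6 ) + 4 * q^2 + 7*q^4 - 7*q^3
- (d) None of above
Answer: a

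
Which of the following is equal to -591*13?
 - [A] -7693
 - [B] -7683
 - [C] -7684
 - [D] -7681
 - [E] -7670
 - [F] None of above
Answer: B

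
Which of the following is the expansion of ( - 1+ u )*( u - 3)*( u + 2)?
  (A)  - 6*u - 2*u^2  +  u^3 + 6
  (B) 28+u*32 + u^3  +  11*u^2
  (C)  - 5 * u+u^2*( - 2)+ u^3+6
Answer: C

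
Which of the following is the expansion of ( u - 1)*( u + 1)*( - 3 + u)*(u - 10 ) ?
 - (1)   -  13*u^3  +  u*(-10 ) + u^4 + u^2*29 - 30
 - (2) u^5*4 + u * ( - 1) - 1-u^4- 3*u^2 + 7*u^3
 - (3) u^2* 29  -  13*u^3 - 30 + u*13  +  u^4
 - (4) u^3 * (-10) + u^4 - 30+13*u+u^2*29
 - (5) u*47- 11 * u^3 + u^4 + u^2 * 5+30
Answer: 3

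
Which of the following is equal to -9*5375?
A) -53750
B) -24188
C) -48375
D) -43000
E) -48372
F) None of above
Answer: C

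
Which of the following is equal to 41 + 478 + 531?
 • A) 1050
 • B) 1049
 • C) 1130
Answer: A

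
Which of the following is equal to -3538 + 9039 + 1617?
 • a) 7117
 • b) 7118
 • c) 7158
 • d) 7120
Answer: b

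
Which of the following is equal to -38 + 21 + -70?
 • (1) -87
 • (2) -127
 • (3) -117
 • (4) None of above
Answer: 1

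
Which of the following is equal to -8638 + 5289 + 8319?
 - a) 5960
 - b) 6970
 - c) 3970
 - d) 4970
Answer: d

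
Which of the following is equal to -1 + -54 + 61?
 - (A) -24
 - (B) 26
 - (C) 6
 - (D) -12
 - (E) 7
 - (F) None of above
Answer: C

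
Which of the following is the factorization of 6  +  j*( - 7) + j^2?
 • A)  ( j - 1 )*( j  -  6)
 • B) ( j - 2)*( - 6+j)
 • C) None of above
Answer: A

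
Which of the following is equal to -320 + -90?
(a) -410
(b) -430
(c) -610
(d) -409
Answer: a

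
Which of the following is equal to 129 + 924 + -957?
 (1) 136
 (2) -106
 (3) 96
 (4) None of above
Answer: 3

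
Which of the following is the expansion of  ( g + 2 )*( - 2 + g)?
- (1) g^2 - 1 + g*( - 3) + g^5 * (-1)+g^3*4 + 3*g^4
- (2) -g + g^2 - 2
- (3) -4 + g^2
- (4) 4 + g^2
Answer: 3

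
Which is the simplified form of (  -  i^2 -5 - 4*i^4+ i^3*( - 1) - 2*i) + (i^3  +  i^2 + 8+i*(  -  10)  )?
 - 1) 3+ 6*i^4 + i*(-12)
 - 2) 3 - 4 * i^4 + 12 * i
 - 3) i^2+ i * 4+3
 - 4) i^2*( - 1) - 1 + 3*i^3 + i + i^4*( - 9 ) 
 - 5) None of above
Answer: 5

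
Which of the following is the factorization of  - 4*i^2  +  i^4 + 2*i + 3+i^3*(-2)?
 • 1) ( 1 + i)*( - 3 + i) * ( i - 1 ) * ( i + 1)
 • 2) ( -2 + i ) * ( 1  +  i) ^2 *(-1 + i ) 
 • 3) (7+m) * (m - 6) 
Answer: 1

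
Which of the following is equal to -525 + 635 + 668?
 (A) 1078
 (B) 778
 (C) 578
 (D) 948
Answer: B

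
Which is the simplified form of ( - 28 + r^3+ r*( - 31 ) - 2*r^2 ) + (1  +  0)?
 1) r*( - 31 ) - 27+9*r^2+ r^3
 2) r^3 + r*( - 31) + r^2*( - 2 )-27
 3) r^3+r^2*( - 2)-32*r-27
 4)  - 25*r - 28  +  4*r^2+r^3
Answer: 2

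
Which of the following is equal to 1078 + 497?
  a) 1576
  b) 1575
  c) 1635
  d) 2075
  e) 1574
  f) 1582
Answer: b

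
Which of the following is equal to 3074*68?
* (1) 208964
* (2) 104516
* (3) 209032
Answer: 3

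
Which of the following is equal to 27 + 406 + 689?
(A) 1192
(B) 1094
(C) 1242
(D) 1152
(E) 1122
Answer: E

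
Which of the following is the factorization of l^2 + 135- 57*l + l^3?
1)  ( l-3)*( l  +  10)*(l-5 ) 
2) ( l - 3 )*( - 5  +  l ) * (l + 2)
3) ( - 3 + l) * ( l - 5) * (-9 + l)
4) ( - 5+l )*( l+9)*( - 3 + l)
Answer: 4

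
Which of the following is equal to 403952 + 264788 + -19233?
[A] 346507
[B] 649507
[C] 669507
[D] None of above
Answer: B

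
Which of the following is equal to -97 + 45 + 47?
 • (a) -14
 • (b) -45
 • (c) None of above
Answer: c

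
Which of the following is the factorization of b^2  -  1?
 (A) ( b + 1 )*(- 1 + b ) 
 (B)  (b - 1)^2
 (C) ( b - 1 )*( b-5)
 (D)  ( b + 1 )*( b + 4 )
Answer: A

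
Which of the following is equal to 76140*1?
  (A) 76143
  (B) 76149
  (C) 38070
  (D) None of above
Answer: D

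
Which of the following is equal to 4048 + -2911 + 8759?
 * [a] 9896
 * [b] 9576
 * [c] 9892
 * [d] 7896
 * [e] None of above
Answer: a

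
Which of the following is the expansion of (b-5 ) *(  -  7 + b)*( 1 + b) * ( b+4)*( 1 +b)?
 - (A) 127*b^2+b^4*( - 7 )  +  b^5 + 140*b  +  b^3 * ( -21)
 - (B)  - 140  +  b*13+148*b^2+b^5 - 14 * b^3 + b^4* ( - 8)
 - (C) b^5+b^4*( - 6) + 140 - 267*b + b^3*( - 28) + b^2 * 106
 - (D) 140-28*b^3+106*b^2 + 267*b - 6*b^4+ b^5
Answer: D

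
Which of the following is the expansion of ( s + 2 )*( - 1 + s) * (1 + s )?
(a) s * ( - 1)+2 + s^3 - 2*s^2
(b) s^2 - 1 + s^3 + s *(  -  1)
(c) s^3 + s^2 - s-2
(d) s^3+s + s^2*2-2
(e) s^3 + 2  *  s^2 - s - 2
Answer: e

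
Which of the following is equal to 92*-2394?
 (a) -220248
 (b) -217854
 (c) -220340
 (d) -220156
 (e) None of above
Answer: a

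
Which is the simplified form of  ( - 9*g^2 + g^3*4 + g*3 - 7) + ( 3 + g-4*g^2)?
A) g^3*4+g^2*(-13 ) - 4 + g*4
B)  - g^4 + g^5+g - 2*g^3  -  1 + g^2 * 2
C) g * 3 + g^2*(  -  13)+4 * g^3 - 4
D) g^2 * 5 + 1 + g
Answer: A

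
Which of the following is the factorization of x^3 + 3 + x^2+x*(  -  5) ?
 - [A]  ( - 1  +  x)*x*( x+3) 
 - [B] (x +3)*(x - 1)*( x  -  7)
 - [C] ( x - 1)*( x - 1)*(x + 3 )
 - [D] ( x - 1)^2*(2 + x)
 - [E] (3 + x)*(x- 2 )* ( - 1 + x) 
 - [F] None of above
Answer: C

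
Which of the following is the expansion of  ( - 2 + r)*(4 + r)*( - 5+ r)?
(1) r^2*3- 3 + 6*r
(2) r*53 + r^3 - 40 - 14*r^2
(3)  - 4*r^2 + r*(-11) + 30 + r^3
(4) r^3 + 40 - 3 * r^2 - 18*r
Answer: 4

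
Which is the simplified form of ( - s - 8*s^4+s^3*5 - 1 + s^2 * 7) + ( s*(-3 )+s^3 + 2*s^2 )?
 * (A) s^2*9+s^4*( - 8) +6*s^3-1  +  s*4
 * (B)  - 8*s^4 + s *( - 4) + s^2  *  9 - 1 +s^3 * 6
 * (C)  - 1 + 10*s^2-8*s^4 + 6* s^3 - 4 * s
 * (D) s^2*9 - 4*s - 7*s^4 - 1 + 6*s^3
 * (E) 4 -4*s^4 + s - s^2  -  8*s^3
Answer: B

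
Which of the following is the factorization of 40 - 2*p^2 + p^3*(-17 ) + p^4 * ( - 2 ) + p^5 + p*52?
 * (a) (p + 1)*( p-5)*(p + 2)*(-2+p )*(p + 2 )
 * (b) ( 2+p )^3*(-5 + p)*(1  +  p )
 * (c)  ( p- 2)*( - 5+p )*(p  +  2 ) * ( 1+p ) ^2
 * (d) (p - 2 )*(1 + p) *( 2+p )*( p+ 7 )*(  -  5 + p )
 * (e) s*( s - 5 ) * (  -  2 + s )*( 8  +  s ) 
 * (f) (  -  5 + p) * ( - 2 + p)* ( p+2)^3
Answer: a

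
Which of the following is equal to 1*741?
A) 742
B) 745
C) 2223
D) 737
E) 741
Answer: E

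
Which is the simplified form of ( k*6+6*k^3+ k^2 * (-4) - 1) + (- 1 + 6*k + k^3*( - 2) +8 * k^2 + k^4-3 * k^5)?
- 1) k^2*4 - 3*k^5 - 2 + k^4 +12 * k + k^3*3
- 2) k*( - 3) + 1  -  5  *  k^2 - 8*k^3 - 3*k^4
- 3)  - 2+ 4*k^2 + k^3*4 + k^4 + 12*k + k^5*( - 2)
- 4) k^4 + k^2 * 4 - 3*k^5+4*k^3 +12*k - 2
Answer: 4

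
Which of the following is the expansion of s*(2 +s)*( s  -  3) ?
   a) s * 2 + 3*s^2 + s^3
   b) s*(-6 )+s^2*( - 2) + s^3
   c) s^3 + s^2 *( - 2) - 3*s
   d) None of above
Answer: d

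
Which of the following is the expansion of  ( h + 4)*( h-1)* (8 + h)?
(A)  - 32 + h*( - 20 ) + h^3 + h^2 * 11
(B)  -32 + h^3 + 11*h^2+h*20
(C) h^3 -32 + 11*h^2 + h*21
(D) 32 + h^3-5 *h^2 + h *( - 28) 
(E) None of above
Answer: B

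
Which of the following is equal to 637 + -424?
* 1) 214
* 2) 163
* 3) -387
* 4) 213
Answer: 4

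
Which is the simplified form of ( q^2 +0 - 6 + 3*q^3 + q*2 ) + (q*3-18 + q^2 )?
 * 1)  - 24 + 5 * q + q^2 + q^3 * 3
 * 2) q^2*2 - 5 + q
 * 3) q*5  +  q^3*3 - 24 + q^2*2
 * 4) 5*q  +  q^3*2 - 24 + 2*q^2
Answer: 3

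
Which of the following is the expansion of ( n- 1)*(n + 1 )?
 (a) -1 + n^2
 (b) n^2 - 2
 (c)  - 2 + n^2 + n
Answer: a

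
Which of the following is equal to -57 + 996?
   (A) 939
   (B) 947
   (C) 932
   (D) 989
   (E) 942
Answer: A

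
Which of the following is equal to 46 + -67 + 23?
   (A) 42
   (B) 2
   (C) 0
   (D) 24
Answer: B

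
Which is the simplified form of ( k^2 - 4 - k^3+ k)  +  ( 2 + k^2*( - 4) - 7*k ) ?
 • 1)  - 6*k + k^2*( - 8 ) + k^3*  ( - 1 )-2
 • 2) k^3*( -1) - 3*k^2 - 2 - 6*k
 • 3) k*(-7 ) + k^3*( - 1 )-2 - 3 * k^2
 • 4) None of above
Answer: 2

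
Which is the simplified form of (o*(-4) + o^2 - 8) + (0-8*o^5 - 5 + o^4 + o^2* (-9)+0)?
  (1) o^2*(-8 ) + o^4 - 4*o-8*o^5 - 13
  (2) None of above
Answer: 1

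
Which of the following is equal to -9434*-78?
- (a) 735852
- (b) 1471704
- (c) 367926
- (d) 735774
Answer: a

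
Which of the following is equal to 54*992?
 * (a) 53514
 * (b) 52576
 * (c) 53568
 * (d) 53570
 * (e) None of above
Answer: c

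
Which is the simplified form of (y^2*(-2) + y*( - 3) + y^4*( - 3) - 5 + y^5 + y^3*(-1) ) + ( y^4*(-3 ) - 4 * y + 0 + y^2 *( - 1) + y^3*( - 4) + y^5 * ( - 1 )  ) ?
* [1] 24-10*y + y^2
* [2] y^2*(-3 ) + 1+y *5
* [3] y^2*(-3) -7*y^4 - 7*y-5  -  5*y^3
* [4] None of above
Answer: 4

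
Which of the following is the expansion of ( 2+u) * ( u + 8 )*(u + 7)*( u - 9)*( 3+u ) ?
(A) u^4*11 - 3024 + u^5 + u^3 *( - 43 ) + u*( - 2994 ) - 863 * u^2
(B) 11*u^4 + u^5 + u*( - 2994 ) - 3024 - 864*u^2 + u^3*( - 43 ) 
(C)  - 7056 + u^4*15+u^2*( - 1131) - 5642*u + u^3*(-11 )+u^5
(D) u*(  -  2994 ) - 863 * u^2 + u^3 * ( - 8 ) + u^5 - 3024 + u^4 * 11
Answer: A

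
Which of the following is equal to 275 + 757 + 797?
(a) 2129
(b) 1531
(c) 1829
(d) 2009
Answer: c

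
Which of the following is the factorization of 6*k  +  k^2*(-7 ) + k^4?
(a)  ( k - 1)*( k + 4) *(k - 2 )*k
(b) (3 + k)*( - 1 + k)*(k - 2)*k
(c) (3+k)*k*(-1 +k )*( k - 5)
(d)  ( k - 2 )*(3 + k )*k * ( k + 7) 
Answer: b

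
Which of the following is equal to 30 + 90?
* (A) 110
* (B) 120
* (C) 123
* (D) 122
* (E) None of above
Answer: B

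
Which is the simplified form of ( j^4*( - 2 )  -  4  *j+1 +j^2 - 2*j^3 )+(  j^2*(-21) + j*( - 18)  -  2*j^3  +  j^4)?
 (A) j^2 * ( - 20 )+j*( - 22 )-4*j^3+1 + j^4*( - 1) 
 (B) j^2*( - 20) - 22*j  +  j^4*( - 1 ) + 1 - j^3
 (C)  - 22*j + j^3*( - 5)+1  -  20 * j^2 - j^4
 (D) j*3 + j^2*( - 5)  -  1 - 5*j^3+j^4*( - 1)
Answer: A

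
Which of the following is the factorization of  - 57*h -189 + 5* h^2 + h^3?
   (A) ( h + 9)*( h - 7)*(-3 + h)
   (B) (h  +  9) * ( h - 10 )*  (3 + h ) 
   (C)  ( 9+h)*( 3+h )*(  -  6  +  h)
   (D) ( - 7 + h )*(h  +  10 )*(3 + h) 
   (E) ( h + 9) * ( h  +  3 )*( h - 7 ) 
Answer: E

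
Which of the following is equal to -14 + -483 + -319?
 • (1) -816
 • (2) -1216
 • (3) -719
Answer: 1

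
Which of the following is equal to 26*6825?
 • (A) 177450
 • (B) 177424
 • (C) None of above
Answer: A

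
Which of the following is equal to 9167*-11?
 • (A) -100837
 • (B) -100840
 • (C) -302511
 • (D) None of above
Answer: A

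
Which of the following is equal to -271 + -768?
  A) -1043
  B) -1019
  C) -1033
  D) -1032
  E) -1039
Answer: E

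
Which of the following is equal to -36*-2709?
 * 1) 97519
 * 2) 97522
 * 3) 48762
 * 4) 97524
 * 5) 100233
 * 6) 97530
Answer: 4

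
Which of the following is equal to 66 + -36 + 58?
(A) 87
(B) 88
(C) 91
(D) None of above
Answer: B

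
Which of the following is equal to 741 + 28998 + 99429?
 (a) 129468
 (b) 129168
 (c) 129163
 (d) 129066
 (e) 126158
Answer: b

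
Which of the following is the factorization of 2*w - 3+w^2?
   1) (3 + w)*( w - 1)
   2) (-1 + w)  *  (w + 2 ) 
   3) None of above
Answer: 1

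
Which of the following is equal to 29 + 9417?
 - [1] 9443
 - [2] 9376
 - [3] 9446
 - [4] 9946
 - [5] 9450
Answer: 3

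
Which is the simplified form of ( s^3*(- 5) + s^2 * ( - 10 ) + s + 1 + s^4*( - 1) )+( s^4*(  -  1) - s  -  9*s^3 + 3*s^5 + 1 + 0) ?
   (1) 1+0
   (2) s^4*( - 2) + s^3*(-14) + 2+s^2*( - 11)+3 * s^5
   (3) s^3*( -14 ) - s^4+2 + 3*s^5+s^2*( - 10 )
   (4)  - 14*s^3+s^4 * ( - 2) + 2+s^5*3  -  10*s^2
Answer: 4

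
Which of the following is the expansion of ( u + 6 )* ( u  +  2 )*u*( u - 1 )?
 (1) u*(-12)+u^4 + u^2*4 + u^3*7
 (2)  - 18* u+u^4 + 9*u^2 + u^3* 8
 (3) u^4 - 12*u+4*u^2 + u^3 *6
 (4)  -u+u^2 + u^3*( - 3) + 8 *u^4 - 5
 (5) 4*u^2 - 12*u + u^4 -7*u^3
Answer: 1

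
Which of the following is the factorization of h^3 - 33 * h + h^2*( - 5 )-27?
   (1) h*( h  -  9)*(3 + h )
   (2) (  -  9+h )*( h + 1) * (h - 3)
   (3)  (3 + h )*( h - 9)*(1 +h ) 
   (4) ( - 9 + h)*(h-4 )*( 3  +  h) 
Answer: 3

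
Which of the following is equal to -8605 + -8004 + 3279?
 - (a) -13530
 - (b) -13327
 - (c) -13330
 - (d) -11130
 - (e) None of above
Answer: c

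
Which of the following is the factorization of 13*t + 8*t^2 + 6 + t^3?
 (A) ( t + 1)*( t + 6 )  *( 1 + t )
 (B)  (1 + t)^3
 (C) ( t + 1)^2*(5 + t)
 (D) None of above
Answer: A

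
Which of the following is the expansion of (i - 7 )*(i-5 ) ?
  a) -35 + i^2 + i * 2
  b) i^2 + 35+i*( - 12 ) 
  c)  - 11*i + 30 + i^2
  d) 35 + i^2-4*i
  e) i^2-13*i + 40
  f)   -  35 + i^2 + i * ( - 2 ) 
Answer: b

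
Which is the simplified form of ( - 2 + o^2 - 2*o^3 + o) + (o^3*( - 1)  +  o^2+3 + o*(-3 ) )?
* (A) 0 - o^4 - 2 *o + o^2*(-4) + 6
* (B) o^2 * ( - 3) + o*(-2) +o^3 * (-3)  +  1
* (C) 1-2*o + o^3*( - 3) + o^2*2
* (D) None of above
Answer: C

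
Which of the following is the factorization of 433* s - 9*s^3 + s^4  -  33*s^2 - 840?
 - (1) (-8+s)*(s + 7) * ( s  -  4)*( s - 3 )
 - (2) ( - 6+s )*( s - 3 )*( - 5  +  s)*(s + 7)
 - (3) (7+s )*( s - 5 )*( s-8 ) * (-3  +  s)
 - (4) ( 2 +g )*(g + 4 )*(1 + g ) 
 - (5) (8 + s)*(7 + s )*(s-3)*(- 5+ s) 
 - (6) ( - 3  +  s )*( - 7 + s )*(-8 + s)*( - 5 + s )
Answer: 3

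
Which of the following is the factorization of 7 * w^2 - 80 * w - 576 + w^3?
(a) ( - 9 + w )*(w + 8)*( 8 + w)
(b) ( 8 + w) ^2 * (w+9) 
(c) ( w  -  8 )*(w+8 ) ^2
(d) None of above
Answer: a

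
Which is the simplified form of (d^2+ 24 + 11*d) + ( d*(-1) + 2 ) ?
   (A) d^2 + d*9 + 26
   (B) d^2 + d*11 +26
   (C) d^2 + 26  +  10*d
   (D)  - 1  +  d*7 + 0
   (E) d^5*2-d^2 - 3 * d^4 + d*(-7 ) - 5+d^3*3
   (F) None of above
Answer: C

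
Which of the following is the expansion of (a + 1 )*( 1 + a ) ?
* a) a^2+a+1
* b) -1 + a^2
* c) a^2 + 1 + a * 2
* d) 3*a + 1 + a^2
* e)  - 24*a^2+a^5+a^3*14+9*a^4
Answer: c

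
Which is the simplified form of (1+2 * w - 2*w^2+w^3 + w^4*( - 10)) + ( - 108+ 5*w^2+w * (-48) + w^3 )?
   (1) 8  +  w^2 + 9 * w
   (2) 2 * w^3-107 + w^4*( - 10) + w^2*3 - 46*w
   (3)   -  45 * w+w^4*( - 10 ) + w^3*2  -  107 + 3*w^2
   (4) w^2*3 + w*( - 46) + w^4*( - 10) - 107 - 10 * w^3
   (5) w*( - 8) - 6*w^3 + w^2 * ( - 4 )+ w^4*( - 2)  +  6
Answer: 2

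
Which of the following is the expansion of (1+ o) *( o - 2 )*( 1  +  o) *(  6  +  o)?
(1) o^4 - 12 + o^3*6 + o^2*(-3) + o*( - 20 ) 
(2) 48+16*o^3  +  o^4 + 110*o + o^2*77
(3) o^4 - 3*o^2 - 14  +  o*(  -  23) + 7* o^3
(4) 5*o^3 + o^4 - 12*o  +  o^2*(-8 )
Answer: 1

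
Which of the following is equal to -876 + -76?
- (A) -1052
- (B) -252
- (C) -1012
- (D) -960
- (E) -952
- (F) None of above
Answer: E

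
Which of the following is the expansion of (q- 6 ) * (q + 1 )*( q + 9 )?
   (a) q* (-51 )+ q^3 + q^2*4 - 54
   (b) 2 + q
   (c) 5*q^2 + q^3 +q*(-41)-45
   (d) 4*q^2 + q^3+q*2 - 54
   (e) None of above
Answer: a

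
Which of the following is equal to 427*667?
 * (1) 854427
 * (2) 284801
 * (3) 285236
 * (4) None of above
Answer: 4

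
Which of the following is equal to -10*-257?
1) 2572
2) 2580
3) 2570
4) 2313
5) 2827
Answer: 3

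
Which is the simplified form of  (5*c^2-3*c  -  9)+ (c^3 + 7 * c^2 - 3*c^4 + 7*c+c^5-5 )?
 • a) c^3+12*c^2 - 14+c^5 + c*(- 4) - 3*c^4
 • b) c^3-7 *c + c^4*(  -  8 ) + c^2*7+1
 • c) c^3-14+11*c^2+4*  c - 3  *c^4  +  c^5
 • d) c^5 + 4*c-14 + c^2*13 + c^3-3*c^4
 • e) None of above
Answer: e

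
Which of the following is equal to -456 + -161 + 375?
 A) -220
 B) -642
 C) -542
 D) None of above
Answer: D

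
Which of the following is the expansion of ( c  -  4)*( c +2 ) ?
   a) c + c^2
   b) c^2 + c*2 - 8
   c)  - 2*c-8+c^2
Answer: c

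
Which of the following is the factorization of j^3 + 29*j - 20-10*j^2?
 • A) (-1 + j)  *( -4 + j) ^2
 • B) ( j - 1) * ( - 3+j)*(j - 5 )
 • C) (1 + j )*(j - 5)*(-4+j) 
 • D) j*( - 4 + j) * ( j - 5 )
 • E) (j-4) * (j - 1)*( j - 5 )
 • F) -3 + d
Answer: E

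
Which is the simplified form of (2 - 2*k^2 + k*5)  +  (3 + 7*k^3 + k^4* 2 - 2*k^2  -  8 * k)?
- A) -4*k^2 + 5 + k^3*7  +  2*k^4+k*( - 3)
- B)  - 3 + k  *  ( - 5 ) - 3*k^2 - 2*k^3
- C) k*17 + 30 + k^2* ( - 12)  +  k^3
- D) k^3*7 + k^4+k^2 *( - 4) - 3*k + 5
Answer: A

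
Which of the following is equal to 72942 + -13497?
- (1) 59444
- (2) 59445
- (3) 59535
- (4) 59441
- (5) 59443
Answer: 2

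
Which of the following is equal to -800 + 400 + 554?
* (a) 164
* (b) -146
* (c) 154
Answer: c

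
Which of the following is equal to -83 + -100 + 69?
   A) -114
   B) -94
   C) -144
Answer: A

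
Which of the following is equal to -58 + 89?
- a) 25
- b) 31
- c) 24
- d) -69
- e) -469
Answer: b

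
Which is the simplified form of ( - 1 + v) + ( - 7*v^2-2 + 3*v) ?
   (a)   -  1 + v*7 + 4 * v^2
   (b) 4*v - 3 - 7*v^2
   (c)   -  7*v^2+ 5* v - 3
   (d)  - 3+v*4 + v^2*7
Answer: b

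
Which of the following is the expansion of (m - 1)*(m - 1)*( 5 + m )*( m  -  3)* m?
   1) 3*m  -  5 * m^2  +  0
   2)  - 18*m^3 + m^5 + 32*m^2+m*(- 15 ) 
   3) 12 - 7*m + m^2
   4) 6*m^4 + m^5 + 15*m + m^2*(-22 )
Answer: 2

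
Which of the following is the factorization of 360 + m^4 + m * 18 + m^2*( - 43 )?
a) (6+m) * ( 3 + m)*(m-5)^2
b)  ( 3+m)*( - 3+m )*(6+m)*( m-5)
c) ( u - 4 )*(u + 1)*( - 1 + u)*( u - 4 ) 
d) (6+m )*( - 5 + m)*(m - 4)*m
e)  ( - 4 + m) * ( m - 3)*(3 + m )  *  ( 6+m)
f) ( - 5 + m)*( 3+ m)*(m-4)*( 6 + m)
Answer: f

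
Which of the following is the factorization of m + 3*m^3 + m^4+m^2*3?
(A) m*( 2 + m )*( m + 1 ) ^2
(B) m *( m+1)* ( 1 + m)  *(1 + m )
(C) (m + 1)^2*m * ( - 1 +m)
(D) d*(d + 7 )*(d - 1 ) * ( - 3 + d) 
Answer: B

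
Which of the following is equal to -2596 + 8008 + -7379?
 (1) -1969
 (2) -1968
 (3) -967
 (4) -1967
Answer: 4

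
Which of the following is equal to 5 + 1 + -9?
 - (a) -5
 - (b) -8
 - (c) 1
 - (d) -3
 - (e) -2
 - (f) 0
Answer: d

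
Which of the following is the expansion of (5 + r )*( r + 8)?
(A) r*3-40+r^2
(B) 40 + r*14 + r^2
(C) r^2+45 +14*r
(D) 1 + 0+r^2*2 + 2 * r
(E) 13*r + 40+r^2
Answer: E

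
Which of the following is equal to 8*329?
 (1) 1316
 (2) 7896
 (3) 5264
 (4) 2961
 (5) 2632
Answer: 5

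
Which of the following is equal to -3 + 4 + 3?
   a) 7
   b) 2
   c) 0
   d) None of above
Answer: d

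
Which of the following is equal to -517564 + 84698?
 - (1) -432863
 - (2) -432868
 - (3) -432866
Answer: 3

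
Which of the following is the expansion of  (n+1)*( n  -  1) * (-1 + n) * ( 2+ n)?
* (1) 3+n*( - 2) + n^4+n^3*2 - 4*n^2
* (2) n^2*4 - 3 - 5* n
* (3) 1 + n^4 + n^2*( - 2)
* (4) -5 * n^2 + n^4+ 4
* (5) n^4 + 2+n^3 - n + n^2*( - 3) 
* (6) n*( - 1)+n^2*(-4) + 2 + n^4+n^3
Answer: 5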